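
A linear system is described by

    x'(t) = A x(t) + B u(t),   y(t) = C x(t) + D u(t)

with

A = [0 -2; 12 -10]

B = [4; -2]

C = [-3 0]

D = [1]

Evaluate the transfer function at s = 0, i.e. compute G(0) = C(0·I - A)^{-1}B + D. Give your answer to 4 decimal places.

G(0) = C(-A)^{-1}B + D = -C A^{-1} B + D.
det A = 24, so A^{-1} = (1/24)·adj(A) = [[-5/12, 1/12], [-1/2, 0]]
A^{-1} B = [-11/6, -2]^T
C A^{-1} B = 11/2
G(0) = D - C A^{-1} B = 1 - (11/2) = -9/2 ≈ -4.5000

-4.5000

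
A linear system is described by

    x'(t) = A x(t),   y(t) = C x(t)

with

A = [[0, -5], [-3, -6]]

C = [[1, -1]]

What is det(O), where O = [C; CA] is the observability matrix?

CA = [[3, 1]]
Observability matrix O = [C; CA] = [[1, -1], [3, 1]]
det(O) = 1·1 - (-1)·3 = 1 - (-3) = 4
Since det(O) ≠ 0, rank(O) = 2 and the system is completely observable.

4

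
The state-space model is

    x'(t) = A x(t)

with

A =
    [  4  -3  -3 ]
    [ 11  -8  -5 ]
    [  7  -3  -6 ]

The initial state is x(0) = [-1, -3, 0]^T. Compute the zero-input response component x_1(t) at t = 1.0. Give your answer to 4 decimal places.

-0.0067

det(sI - A) = s^3 - (tr A)s^2 + (M11 + M22 + M33)s - det A, where Mii is the 2×2 principal minor of A obtained by deleting row i and column i.
tr A = 4 + (-8) + (-6) = -10; M11 = (-8)·(-6) - (-5)·(-3) = 48 - 15 = 33; M22 = 4·(-6) - (-3)·7 = -24 - (-21) = -3; M33 = 4·(-8) - (-3)·11 = -32 - (-33) = 1; sum of minors = 31.
det A = 4·((-8)·(-6) - (-5)·(-3)) - (-3)·(11·(-6) - (-5)·7) + (-3)·(11·(-3) - (-8)·7) = 4·33 - (-3)·(-31) + (-3)·23 = -30.
So p(s) = det(sI - A) = s^3 + 10s^2 + 31s + 30.
Rational-root test: any integer root divides 30. Testing small divisors, s = -2 works: p(-2) = -8 + 40 + (-62) + 30 = 0, so (s + 2) is a factor.
Dividing, p(s) = (s + 2)(s^2 + 8s + 15).
Factor s^2 + 8s + 15: two numbers with sum -8 and product 15 are -3 and -5, so s^2 + 8s + 15 = (s + 3)(s + 5).
Hence p(s) = (s + 2) (s + 3) (s + 5), with roots -5, -3, -2.
The eigenvalues -5, -3, -2 are distinct and real, so A is diagonalisable and x(t) = e^{At} x(0) = V diag(e^{λ_i t}) V^{-1} x(0), where the columns of V are the eigenvectors.
λ = -5: A - (-5)I = [[9, -3, -3], [11, -3, -5], [7, -3, -1]]. v must be orthogonal to every row; (row 1) × (row 2) = [6, 12, 6], so take v_1 = [1, 2, 1]^T.
λ = -3: A - (-3)I = [[7, -3, -3], [11, -5, -5], [7, -3, -3]]. v must be orthogonal to every row; (row 1) × (row 2) = [0, 2, -2], so take v_2 = [0, 1, -1]^T.
λ = -2: A - (-2)I = [[6, -3, -3], [11, -6, -5], [7, -3, -4]]. v must be orthogonal to every row; (row 1) × (row 2) = [-3, -3, -3], so take v_3 = [-1, -1, -1]^T.
V = [v_1 v_2 v_3] = [[1, 0, -1], [2, 1, -1], [1, -1, -1]] has det V = 1, so V^{-1} = adj(V)/det V = [[-2, 1, 1], [1, 0, -1], [-3, 1, 1]].
Modal coordinates z(0) = V^{-1} x(0): (-2)·(-1) + 1·(-3) + 1·0 = -1; 1·(-1) + 0·(-3) + (-1)·0 = -1; (-3)·(-1) + 1·(-3) + 1·0 = 0; so z(0) = [-1, -1, 0]^T.
x_1(t) = Σ_i (v_i)_1 · z_i(0) · e^{λ_i t} (row 1 of V times the modal terms).
x_1(1.0) = 1·(-1)·e^{-5·1.0} + 0·(-1)·e^{-3·1.0} + (-1)·0·e^{-2·1.0} = (-1)·0.006738 + 0·0.049787 + 0·0.135335 = -0.0067.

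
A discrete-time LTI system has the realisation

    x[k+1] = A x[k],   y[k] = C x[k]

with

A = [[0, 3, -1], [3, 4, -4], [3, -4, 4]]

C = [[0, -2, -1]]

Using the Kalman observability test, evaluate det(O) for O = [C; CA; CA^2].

CA = [[-9, -4, 4]]
CA^2 = [[0, -59, 41]]
Observability matrix O = [C; CA; CA^2] = [[0, -2, -1], [-9, -4, 4], [0, -59, 41]]
Expanding along the first row, det(O) = 0·((-4)·41 - 4·(-59)) - (-2)·((-9)·41 - 4·0) + (-1)·((-9)·(-59) - (-4)·0) = 0·72 - (-2)·(-369) + (-1)·531 = -1269
Since det(O) ≠ 0, rank(O) = 3 and the system is completely observable.

-1269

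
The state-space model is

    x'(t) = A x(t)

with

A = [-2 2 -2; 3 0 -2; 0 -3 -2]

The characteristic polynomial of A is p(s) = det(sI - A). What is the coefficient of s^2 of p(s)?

Expand det(sI - A) for the 3×3 matrix.
p(s) = s^3 + 4s^2 - 8s - 42.
(Check: constant term = det(-A) = (-1)^3 det A = -42; coefficient of s^2 = -tr A = 4.)
The coefficient of s^2 is 4.

4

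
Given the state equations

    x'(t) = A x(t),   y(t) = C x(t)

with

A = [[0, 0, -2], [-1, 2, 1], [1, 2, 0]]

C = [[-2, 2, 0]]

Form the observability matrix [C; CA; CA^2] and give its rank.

CA = [[-2, 4, 6]]
CA^2 = [[2, 20, 8]]
Observability matrix O = [C; CA; CA^2] = [[-2, 2, 0], [-2, 4, 6], [2, 20, 8]]
det(O) = (-2)·(4·8 - 6·20) - 2·((-2)·8 - 6·2) + 0·((-2)·20 - 4·2) = (-2)·(-88) - 2·(-28) + 0·(-48) = 232 ≠ 0, so rank(O) = 3.
rank(O) = 3 = n, so the pair (A, C) is completely observable.

3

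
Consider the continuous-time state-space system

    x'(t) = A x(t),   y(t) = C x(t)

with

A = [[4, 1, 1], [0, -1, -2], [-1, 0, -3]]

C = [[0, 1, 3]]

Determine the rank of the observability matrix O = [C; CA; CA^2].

3

CA = [[-3, -1, -11]]
CA^2 = [[-1, -2, 32]]
Observability matrix O = [C; CA; CA^2] = [[0, 1, 3], [-3, -1, -11], [-1, -2, 32]]
det(O) = 0·((-1)·32 - (-11)·(-2)) - 1·((-3)·32 - (-11)·(-1)) + 3·((-3)·(-2) - (-1)·(-1)) = 0·(-54) - 1·(-107) + 3·5 = 122 ≠ 0, so rank(O) = 3.
rank(O) = 3 = n, so the pair (A, C) is completely observable.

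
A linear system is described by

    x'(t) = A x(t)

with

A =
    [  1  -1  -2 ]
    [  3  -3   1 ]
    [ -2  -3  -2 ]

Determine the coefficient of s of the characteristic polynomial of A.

Expand det(sI - A) for the 3×3 matrix.
p(s) = s^3 + 4s^2 + 3s - 35.
(Check: constant term = det(-A) = (-1)^3 det A = -35; coefficient of s^2 = -tr A = 4.)
The coefficient of s is 3.

3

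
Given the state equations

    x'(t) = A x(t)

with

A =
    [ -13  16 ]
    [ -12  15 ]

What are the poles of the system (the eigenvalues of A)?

det(sI - A) = s^2 - (tr A)s + det A, with tr A = (-13) + 15 = 2 and det A = (-13)·15 - 16·(-12) = -195 - (-192) = -3.
So p(s) = det(sI - A) = s^2 - 2s - 3.
Factor s^2 - 2s - 3: two numbers with sum 2 and product -3 are 3 and -1, so s^2 - 2s - 3 = (s - 3)(s + 1).
Hence p(s) = (s - 3) (s + 1), with roots -1, 3.
At least one eigenvalue has non-negative real part, so the system is not asymptotically stable.

-1, 3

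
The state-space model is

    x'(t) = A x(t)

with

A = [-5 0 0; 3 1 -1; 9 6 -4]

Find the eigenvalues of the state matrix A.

-5, -2, -1

det(sI - A) = s^3 - (tr A)s^2 + (M11 + M22 + M33)s - det A, where Mii is the 2×2 principal minor of A obtained by deleting row i and column i.
tr A = (-5) + 1 + (-4) = -8; M11 = 1·(-4) - (-1)·6 = -4 - (-6) = 2; M22 = (-5)·(-4) - 0·9 = 20 - 0 = 20; M33 = (-5)·1 - 0·3 = -5 - 0 = -5; sum of minors = 17.
det A = (-5)·(1·(-4) - (-1)·6) - 0·(3·(-4) - (-1)·9) + 0·(3·6 - 1·9) = (-5)·2 - 0·(-3) + 0·9 = -10.
So p(s) = det(sI - A) = s^3 + 8s^2 + 17s + 10.
Rational-root test: any integer root divides 10. Testing small divisors, s = -1 works: p(-1) = -1 + 8 + (-17) + 10 = 0, so (s + 1) is a factor.
Dividing, p(s) = (s + 1)(s^2 + 7s + 10).
Factor s^2 + 7s + 10: two numbers with sum -7 and product 10 are -2 and -5, so s^2 + 7s + 10 = (s + 2)(s + 5).
Hence p(s) = (s + 1) (s + 2) (s + 5), with roots -5, -2, -1.
All eigenvalues have negative real part, so the system is asymptotically stable.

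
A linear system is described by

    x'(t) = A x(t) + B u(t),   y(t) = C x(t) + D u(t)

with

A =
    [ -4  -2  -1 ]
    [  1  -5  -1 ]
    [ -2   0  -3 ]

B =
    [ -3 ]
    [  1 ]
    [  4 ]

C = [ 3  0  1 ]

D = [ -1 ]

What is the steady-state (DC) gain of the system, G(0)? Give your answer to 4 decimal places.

-2.1167

G(0) = C(-A)^{-1}B + D = -C A^{-1} B + D.
det A = -60, so A^{-1} = (1/-60)·adj(A) = [[-1/4, 1/10, 1/20], [-1/12, -1/6, 1/12], [1/6, -1/15, -11/30]]
A^{-1} B = [21/20, 5/12, -61/30]^T
C A^{-1} B = 67/60
G(0) = D - C A^{-1} B = -1 - (67/60) = -127/60 ≈ -2.1167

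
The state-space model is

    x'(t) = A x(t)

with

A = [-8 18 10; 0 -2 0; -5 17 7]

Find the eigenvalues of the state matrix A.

det(sI - A) = s^3 - (tr A)s^2 + (M11 + M22 + M33)s - det A, where Mii is the 2×2 principal minor of A obtained by deleting row i and column i.
tr A = (-8) + (-2) + 7 = -3; M11 = (-2)·7 - 0·17 = -14 - 0 = -14; M22 = (-8)·7 - 10·(-5) = -56 - (-50) = -6; M33 = (-8)·(-2) - 18·0 = 16 - 0 = 16; sum of minors = -4.
det A = (-8)·((-2)·7 - 0·17) - 18·(0·7 - 0·(-5)) + 10·(0·17 - (-2)·(-5)) = (-8)·(-14) - 18·0 + 10·(-10) = 12.
So p(s) = det(sI - A) = s^3 + 3s^2 - 4s - 12.
Rational-root test: any integer root divides -12. Testing small divisors, s = -2 works: p(-2) = -8 + 12 + 8 + (-12) = 0, so (s + 2) is a factor.
Dividing, p(s) = (s + 2)(s^2 + s - 6).
Factor s^2 + s - 6: two numbers with sum -1 and product -6 are 2 and -3, so s^2 + s - 6 = (s - 2)(s + 3).
Hence p(s) = (s - 2) (s + 2) (s + 3), with roots -3, -2, 2.
At least one eigenvalue has non-negative real part, so the system is not asymptotically stable.

-3, -2, 2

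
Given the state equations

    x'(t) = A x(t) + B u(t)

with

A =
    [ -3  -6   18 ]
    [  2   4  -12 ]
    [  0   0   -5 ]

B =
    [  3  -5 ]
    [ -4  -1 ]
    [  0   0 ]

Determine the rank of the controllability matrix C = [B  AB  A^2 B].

2

AB = [[15, 21], [-10, -14], [0, 0]]
A^2B = [[15, 21], [-10, -14], [0, 0]]
Controllability matrix C = [B  AB  A^2B] = [[3, -5, 15, 21, 15, 21], [-4, -1, -10, -14, -10, -14], [0, 0, 0, 0, 0, 0]]
Row 3 of C is identically zero, so rank(C) ≤ 2.
The 2×2 minor from rows 1, 2, columns 1, 2 is 3·(-1) - (-5)·(-4) = -3 - 20 = -23 ≠ 0, so rank(C) = 2.
rank(C) = 2 < n = 3, so the pair (A, B) is not completely controllable.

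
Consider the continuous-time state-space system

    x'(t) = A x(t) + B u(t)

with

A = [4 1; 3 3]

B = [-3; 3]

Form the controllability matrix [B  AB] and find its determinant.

AB = [[-9], [0]]
Controllability matrix C = [B  AB] = [[-3, -9], [3, 0]]
det(C) = (-3)·0 - (-9)·3 = 0 - (-27) = 27
Since det(C) ≠ 0, rank(C) = 2 and the system is completely controllable.

27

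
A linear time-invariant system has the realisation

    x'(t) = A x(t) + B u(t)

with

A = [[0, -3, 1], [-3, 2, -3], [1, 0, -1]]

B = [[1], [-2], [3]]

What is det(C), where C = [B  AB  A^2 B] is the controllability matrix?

AB = [[9], [-16], [-2]]
A^2B = [[46], [-53], [11]]
Controllability matrix C = [B  AB  A^2B] = [[1, 9, 46], [-2, -16, -53], [3, -2, 11]]
Expanding along the first row, det(C) = 1·((-16)·11 - (-53)·(-2)) - 9·((-2)·11 - (-53)·3) + 46·((-2)·(-2) - (-16)·3) = 1·(-282) - 9·137 + 46·52 = 877
Since det(C) ≠ 0, rank(C) = 3 and the system is completely controllable.

877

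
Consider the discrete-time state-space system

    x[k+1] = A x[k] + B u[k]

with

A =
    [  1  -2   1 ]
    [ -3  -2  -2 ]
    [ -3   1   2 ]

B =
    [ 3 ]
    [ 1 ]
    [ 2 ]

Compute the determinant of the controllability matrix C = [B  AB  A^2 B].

AB = [[3], [-15], [-4]]
A^2B = [[29], [29], [-32]]
Controllability matrix C = [B  AB  A^2B] = [[3, 3, 29], [1, -15, 29], [2, -4, -32]]
Expanding along the first row, det(C) = 3·((-15)·(-32) - 29·(-4)) - 3·(1·(-32) - 29·2) + 29·(1·(-4) - (-15)·2) = 3·596 - 3·(-90) + 29·26 = 2812
Since det(C) ≠ 0, rank(C) = 3 and the system is completely controllable.

2812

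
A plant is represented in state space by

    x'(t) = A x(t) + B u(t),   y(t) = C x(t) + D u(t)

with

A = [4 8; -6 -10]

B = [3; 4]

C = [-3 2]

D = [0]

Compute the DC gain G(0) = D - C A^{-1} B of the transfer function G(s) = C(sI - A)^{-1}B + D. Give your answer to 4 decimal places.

G(0) = C(-A)^{-1}B + D = -C A^{-1} B + D.
det A = 8, so A^{-1} = (1/8)·adj(A) = [[-5/4, -1], [3/4, 1/2]]
A^{-1} B = [-31/4, 17/4]^T
C A^{-1} B = 127/4
G(0) = D - C A^{-1} B = 0 - (127/4) = -127/4 ≈ -31.7500

-31.7500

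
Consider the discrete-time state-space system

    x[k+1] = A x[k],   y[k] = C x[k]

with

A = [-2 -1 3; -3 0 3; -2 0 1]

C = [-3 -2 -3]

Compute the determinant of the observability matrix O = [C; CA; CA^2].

CA = [[18, 3, -18]]
CA^2 = [[-9, -18, 45]]
Observability matrix O = [C; CA; CA^2] = [[-3, -2, -3], [18, 3, -18], [-9, -18, 45]]
Expanding along the first row, det(O) = (-3)·(3·45 - (-18)·(-18)) - (-2)·(18·45 - (-18)·(-9)) + (-3)·(18·(-18) - 3·(-9)) = (-3)·(-189) - (-2)·648 + (-3)·(-297) = 2754
Since det(O) ≠ 0, rank(O) = 3 and the system is completely observable.

2754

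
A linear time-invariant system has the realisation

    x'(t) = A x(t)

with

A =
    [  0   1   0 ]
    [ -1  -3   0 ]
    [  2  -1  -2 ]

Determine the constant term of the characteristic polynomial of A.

2

Expand det(sI - A) for the 3×3 matrix.
p(s) = s^3 + 5s^2 + 7s + 2.
(Check: constant term = det(-A) = (-1)^3 det A = 2; coefficient of s^2 = -tr A = 5.)
The constant term is 2.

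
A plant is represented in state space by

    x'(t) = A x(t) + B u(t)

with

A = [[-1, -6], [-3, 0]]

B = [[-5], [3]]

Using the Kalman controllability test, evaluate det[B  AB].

AB = [[-13], [15]]
Controllability matrix C = [B  AB] = [[-5, -13], [3, 15]]
det(C) = (-5)·15 - (-13)·3 = -75 - (-39) = -36
Since det(C) ≠ 0, rank(C) = 2 and the system is completely controllable.

-36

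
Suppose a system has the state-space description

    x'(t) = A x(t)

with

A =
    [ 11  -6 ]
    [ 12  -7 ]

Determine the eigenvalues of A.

-1, 5

det(sI - A) = s^2 - (tr A)s + det A, with tr A = 11 + (-7) = 4 and det A = 11·(-7) - (-6)·12 = -77 - (-72) = -5.
So p(s) = det(sI - A) = s^2 - 4s - 5.
Factor s^2 - 4s - 5: two numbers with sum 4 and product -5 are 5 and -1, so s^2 - 4s - 5 = (s - 5)(s + 1).
Hence p(s) = (s - 5) (s + 1), with roots -1, 5.
At least one eigenvalue has non-negative real part, so the system is not asymptotically stable.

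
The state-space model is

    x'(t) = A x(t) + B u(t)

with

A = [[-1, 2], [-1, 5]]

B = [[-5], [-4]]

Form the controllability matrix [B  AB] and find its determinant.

AB = [[-3], [-15]]
Controllability matrix C = [B  AB] = [[-5, -3], [-4, -15]]
det(C) = (-5)·(-15) - (-3)·(-4) = 75 - 12 = 63
Since det(C) ≠ 0, rank(C) = 2 and the system is completely controllable.

63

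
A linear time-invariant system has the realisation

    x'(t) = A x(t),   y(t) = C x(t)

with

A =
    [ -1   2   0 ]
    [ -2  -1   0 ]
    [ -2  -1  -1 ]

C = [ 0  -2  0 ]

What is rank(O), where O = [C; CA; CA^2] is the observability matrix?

2

CA = [[4, 2, 0]]
CA^2 = [[-8, 6, 0]]
Observability matrix O = [C; CA; CA^2] = [[0, -2, 0], [4, 2, 0], [-8, 6, 0]]
Column 3 of O is identically zero, so rank(O) ≤ 2.
The 2×2 minor from rows 1, 2, columns 1, 2 is 0·2 - (-2)·4 = 0 - (-8) = 8 ≠ 0, so rank(O) = 2.
rank(O) = 2 < n = 3, so the pair (A, C) is not completely observable.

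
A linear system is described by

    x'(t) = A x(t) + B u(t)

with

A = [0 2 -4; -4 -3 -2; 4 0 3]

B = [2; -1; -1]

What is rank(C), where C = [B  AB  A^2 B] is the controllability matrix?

AB = [[2], [-3], [5]]
A^2B = [[-26], [-9], [23]]
Controllability matrix C = [B  AB  A^2B] = [[2, 2, -26], [-1, -3, -9], [-1, 5, 23]]
det(C) = 2·((-3)·23 - (-9)·5) - 2·((-1)·23 - (-9)·(-1)) + (-26)·((-1)·5 - (-3)·(-1)) = 2·(-24) - 2·(-32) + (-26)·(-8) = 224 ≠ 0, so rank(C) = 3.
rank(C) = 3 = n, so the pair (A, B) is completely controllable.

3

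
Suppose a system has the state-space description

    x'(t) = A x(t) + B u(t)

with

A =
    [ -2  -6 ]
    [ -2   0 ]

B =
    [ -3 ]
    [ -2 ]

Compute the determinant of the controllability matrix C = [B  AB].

AB = [[18], [6]]
Controllability matrix C = [B  AB] = [[-3, 18], [-2, 6]]
det(C) = (-3)·6 - 18·(-2) = -18 - (-36) = 18
Since det(C) ≠ 0, rank(C) = 2 and the system is completely controllable.

18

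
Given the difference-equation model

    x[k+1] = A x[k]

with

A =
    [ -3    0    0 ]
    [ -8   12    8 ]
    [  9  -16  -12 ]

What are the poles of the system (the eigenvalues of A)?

det(zI - A) = z^3 - (tr A)z^2 + (M11 + M22 + M33)z - det A, where Mii is the 2×2 principal minor of A obtained by deleting row i and column i.
tr A = (-3) + 12 + (-12) = -3; M11 = 12·(-12) - 8·(-16) = -144 - (-128) = -16; M22 = (-3)·(-12) - 0·9 = 36 - 0 = 36; M33 = (-3)·12 - 0·(-8) = -36 - 0 = -36; sum of minors = -16.
det A = (-3)·(12·(-12) - 8·(-16)) - 0·((-8)·(-12) - 8·9) + 0·((-8)·(-16) - 12·9) = (-3)·(-16) - 0·24 + 0·20 = 48.
So p(z) = det(zI - A) = z^3 + 3z^2 - 16z - 48.
Rational-root test: any integer root divides -48. Testing small divisors, z = -3 works: p(-3) = -27 + 27 + 48 + (-48) = 0, so (z + 3) is a factor.
Dividing, p(z) = (z + 3)(z^2 - 16).
Factor z^2 - 16: two numbers with sum 0 and product -16 are 4 and -4, so z^2 - 16 = (z - 4)(z + 4).
Hence p(z) = (z - 4) (z + 3) (z + 4), with roots -4, -3, 4.

-4, -3, 4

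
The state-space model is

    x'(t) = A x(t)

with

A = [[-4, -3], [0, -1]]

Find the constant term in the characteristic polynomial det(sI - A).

4

For a 2×2 matrix, det(sI - A) = s^2 - (tr A)s + det A.
tr A = -5, det A = 4.
So p(s) = s^2 + 5s + 4.
The constant term is 4.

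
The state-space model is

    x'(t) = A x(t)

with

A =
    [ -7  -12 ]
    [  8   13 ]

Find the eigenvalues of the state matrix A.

det(sI - A) = s^2 - (tr A)s + det A, with tr A = (-7) + 13 = 6 and det A = (-7)·13 - (-12)·8 = -91 - (-96) = 5.
So p(s) = det(sI - A) = s^2 - 6s + 5.
Factor s^2 - 6s + 5: two numbers with sum 6 and product 5 are 5 and 1, so s^2 - 6s + 5 = (s - 5)(s - 1).
Hence p(s) = (s - 5) (s - 1), with roots 1, 5.
At least one eigenvalue has non-negative real part, so the system is not asymptotically stable.

1, 5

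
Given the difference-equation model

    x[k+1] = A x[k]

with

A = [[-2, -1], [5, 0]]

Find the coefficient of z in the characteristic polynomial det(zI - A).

For a 2×2 matrix, det(zI - A) = z^2 - (tr A)z + det A.
tr A = -2, det A = 5.
So p(z) = z^2 + 2z + 5.
The coefficient of z is 2.

2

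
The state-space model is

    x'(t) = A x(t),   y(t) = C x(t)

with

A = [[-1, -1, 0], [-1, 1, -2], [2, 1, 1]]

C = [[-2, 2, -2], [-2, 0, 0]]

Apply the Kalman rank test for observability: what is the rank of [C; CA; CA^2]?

CA = [[-4, 2, -6], [2, 2, 0]]
CA^2 = [[-10, 0, -10], [-4, 0, -4]]
Observability matrix O = [C; CA; CA^2] = [[-2, 2, -2], [-2, 0, 0], [-4, 2, -6], [2, 2, 0], [-10, 0, -10], [-4, 0, -4]]
Take the 3×3 submatrix of O formed by rows 1, 2, 3: [[-2, 2, -2], [-2, 0, 0], [-4, 2, -6]]. Its determinant is (-2)·(0·(-6) - 0·2) - 2·((-2)·(-6) - 0·(-4)) + (-2)·((-2)·2 - 0·(-4)) = (-2)·0 - 2·12 + (-2)·(-4) = -16 ≠ 0.
So rank(O) ≥ 3; since O has 3 columns, rank(O) = 3.
rank(O) = 3 = n, so the pair (A, C) is completely observable.

3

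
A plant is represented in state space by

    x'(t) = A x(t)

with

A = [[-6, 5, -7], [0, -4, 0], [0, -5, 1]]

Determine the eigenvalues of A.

-6, -4, 1

det(sI - A) = s^3 - (tr A)s^2 + (M11 + M22 + M33)s - det A, where Mii is the 2×2 principal minor of A obtained by deleting row i and column i.
tr A = (-6) + (-4) + 1 = -9; M11 = (-4)·1 - 0·(-5) = -4 - 0 = -4; M22 = (-6)·1 - (-7)·0 = -6 - 0 = -6; M33 = (-6)·(-4) - 5·0 = 24 - 0 = 24; sum of minors = 14.
det A = (-6)·((-4)·1 - 0·(-5)) - 5·(0·1 - 0·0) + (-7)·(0·(-5) - (-4)·0) = (-6)·(-4) - 5·0 + (-7)·0 = 24.
So p(s) = det(sI - A) = s^3 + 9s^2 + 14s - 24.
Rational-root test: any integer root divides -24. Testing small divisors, s = 1 works: p(1) = 1 + 9 + 14 + (-24) = 0, so (s - 1) is a factor.
Dividing, p(s) = (s - 1)(s^2 + 10s + 24).
Factor s^2 + 10s + 24: two numbers with sum -10 and product 24 are -4 and -6, so s^2 + 10s + 24 = (s + 4)(s + 6).
Hence p(s) = (s - 1) (s + 4) (s + 6), with roots -6, -4, 1.
At least one eigenvalue has non-negative real part, so the system is not asymptotically stable.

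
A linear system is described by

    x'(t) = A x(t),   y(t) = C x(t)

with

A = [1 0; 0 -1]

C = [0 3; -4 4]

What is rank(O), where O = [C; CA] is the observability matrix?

2

CA = [[0, -3], [-4, -4]]
Observability matrix O = [C; CA] = [[0, 3], [-4, 4], [0, -3], [-4, -4]]
Take the 2×2 submatrix of O formed by rows 1, 2: [[0, 3], [-4, 4]]. Its determinant is 0·4 - 3·(-4) = 0 - (-12) = 12 ≠ 0.
So rank(O) ≥ 2; since O has 2 columns, rank(O) = 2.
rank(O) = 2 = n, so the pair (A, C) is completely observable.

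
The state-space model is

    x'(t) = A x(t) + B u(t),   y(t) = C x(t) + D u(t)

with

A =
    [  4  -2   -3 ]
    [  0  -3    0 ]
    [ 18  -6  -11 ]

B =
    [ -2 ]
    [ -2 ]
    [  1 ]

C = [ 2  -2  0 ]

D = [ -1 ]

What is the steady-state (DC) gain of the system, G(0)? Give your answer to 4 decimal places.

G(0) = C(-A)^{-1}B + D = -C A^{-1} B + D.
det A = -30, so A^{-1} = (1/-30)·adj(A) = [[-11/10, 2/15, 3/10], [0, -1/3, 0], [-9/5, 2/5, 2/5]]
A^{-1} B = [67/30, 2/3, 16/5]^T
C A^{-1} B = 47/15
G(0) = D - C A^{-1} B = -1 - (47/15) = -62/15 ≈ -4.1333

-4.1333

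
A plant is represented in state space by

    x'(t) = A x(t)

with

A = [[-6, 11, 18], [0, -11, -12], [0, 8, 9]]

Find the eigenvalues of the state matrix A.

det(sI - A) = s^3 - (tr A)s^2 + (M11 + M22 + M33)s - det A, where Mii is the 2×2 principal minor of A obtained by deleting row i and column i.
tr A = (-6) + (-11) + 9 = -8; M11 = (-11)·9 - (-12)·8 = -99 - (-96) = -3; M22 = (-6)·9 - 18·0 = -54 - 0 = -54; M33 = (-6)·(-11) - 11·0 = 66 - 0 = 66; sum of minors = 9.
det A = (-6)·((-11)·9 - (-12)·8) - 11·(0·9 - (-12)·0) + 18·(0·8 - (-11)·0) = (-6)·(-3) - 11·0 + 18·0 = 18.
So p(s) = det(sI - A) = s^3 + 8s^2 + 9s - 18.
Rational-root test: any integer root divides -18. Testing small divisors, s = 1 works: p(1) = 1 + 8 + 9 + (-18) = 0, so (s - 1) is a factor.
Dividing, p(s) = (s - 1)(s^2 + 9s + 18).
Factor s^2 + 9s + 18: two numbers with sum -9 and product 18 are -3 and -6, so s^2 + 9s + 18 = (s + 3)(s + 6).
Hence p(s) = (s - 1) (s + 3) (s + 6), with roots -6, -3, 1.
At least one eigenvalue has non-negative real part, so the system is not asymptotically stable.

-6, -3, 1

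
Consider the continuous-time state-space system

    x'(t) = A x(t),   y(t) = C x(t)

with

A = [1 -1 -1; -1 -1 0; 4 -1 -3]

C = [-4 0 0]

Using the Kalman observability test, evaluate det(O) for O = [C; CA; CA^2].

CA = [[-4, 4, 4]]
CA^2 = [[8, -4, -8]]
Observability matrix O = [C; CA; CA^2] = [[-4, 0, 0], [-4, 4, 4], [8, -4, -8]]
Expanding along the first row, det(O) = (-4)·(4·(-8) - 4·(-4)) - 0·((-4)·(-8) - 4·8) + 0·((-4)·(-4) - 4·8) = (-4)·(-16) - 0·0 + 0·(-16) = 64
Since det(O) ≠ 0, rank(O) = 3 and the system is completely observable.

64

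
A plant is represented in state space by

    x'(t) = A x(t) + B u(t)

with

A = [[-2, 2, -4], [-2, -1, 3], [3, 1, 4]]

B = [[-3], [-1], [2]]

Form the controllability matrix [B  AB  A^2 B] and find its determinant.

-553

AB = [[-4], [13], [-2]]
A^2B = [[42], [-11], [-7]]
Controllability matrix C = [B  AB  A^2B] = [[-3, -4, 42], [-1, 13, -11], [2, -2, -7]]
Expanding along the first row, det(C) = (-3)·(13·(-7) - (-11)·(-2)) - (-4)·((-1)·(-7) - (-11)·2) + 42·((-1)·(-2) - 13·2) = (-3)·(-113) - (-4)·29 + 42·(-24) = -553
Since det(C) ≠ 0, rank(C) = 3 and the system is completely controllable.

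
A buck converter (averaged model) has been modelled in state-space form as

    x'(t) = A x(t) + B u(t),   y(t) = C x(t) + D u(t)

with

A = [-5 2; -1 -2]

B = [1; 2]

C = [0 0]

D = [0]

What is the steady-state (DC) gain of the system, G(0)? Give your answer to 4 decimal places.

0.0000

G(0) = C(-A)^{-1}B + D = -C A^{-1} B + D.
det A = 12, so A^{-1} = (1/12)·adj(A) = [[-1/6, -1/6], [1/12, -5/12]]
A^{-1} B = [-1/2, -3/4]^T
C A^{-1} B = 0
G(0) = D - C A^{-1} B = 0 - (0) = 0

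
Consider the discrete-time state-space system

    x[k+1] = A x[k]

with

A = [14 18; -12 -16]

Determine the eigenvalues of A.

det(zI - A) = z^2 - (tr A)z + det A, with tr A = 14 + (-16) = -2 and det A = 14·(-16) - 18·(-12) = -224 - (-216) = -8.
So p(z) = det(zI - A) = z^2 + 2z - 8.
Factor z^2 + 2z - 8: two numbers with sum -2 and product -8 are 2 and -4, so z^2 + 2z - 8 = (z - 2)(z + 4).
Hence p(z) = (z - 2) (z + 4), with roots -4, 2.

-4, 2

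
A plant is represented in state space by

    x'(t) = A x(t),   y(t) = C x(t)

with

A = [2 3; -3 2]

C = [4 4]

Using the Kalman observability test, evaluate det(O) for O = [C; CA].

CA = [[-4, 20]]
Observability matrix O = [C; CA] = [[4, 4], [-4, 20]]
det(O) = 4·20 - 4·(-4) = 80 - (-16) = 96
Since det(O) ≠ 0, rank(O) = 2 and the system is completely observable.

96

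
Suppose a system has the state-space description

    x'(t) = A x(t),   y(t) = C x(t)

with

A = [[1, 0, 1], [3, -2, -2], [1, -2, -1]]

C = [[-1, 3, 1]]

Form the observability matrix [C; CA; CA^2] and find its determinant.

-227

CA = [[9, -8, -8]]
CA^2 = [[-23, 32, 33]]
Observability matrix O = [C; CA; CA^2] = [[-1, 3, 1], [9, -8, -8], [-23, 32, 33]]
Expanding along the first row, det(O) = (-1)·((-8)·33 - (-8)·32) - 3·(9·33 - (-8)·(-23)) + 1·(9·32 - (-8)·(-23)) = (-1)·(-8) - 3·113 + 1·104 = -227
Since det(O) ≠ 0, rank(O) = 3 and the system is completely observable.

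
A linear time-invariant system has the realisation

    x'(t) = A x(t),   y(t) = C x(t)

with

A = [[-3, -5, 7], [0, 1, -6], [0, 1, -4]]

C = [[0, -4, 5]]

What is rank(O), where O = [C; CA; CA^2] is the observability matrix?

2

CA = [[0, 1, 4]]
CA^2 = [[0, 5, -22]]
Observability matrix O = [C; CA; CA^2] = [[0, -4, 5], [0, 1, 4], [0, 5, -22]]
Column 1 of O is identically zero, so rank(O) ≤ 2.
The 2×2 minor from rows 1, 2, columns 2, 3 is (-4)·4 - 5·1 = -16 - 5 = -21 ≠ 0, so rank(O) = 2.
rank(O) = 2 < n = 3, so the pair (A, C) is not completely observable.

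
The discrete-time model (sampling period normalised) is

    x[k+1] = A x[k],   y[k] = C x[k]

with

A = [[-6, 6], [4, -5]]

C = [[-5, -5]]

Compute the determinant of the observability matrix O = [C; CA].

CA = [[10, -5]]
Observability matrix O = [C; CA] = [[-5, -5], [10, -5]]
det(O) = (-5)·(-5) - (-5)·10 = 25 - (-50) = 75
Since det(O) ≠ 0, rank(O) = 2 and the system is completely observable.

75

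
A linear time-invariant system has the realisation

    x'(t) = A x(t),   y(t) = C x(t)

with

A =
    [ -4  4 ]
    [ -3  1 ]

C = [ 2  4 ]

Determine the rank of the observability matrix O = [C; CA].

CA = [[-20, 12]]
Observability matrix O = [C; CA] = [[2, 4], [-20, 12]]
det(O) = 2·12 - 4·(-20) = 24 - (-80) = 104 ≠ 0, so rank(O) = 2.
rank(O) = 2 = n, so the pair (A, C) is completely observable.

2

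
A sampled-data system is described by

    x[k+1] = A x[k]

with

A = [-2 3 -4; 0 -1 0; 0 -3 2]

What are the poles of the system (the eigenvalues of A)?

det(zI - A) = z^3 - (tr A)z^2 + (M11 + M22 + M33)z - det A, where Mii is the 2×2 principal minor of A obtained by deleting row i and column i.
tr A = (-2) + (-1) + 2 = -1; M11 = (-1)·2 - 0·(-3) = -2 - 0 = -2; M22 = (-2)·2 - (-4)·0 = -4 - 0 = -4; M33 = (-2)·(-1) - 3·0 = 2 - 0 = 2; sum of minors = -4.
det A = (-2)·((-1)·2 - 0·(-3)) - 3·(0·2 - 0·0) + (-4)·(0·(-3) - (-1)·0) = (-2)·(-2) - 3·0 + (-4)·0 = 4.
So p(z) = det(zI - A) = z^3 + z^2 - 4z - 4.
Rational-root test: any integer root divides -4. Testing small divisors, z = -1 works: p(-1) = -1 + 1 + 4 + (-4) = 0, so (z + 1) is a factor.
Dividing, p(z) = (z + 1)(z^2 - 4).
Factor z^2 - 4: two numbers with sum 0 and product -4 are 2 and -2, so z^2 - 4 = (z - 2)(z + 2).
Hence p(z) = (z - 2) (z + 1) (z + 2), with roots -2, -1, 2.

-2, -1, 2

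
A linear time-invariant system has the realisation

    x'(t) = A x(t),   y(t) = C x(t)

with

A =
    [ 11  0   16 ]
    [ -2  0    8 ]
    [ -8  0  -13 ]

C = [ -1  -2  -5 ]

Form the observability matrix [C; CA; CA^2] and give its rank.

CA = [[33, 0, 33]]
CA^2 = [[99, 0, 99]]
Observability matrix O = [C; CA; CA^2] = [[-1, -2, -5], [33, 0, 33], [99, 0, 99]]
The columns c1, c2, c3 of O are linearly dependent: -c1 - 2·c2 + c3 = 0 (check each entry), so rank(O) ≤ 2.
The 2×2 minor from rows 1, 2, columns 1, 2 is (-1)·0 - (-2)·33 = 0 - (-66) = 66 ≠ 0, so rank(O) = 2.
rank(O) = 2 < n = 3, so the pair (A, C) is not completely observable.

2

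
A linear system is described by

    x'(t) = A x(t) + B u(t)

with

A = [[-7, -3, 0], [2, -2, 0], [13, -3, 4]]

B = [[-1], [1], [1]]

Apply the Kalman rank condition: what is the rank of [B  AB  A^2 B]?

AB = [[4], [-4], [-12]]
A^2B = [[-16], [16], [16]]
Controllability matrix C = [B  AB  A^2B] = [[-1, 4, -16], [1, -4, 16], [1, -12, 16]]
The rows r1, r2, r3 of C are linearly dependent: r1 + r2 = 0 (check each entry), so rank(C) ≤ 2.
The 2×2 minor from rows 1, 3, columns 1, 2 is (-1)·(-12) - 4·1 = 12 - 4 = 8 ≠ 0, so rank(C) = 2.
rank(C) = 2 < n = 3, so the pair (A, B) is not completely controllable.

2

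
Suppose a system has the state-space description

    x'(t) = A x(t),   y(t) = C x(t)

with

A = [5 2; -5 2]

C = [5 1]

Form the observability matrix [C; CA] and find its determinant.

CA = [[20, 12]]
Observability matrix O = [C; CA] = [[5, 1], [20, 12]]
det(O) = 5·12 - 1·20 = 60 - 20 = 40
Since det(O) ≠ 0, rank(O) = 2 and the system is completely observable.

40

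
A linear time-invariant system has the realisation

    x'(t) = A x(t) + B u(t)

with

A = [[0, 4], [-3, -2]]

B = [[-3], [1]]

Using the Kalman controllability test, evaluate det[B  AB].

-25

AB = [[4], [7]]
Controllability matrix C = [B  AB] = [[-3, 4], [1, 7]]
det(C) = (-3)·7 - 4·1 = -21 - 4 = -25
Since det(C) ≠ 0, rank(C) = 2 and the system is completely controllable.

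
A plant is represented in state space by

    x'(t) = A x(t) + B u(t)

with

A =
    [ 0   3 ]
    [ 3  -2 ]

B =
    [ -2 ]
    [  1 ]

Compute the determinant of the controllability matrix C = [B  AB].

13

AB = [[3], [-8]]
Controllability matrix C = [B  AB] = [[-2, 3], [1, -8]]
det(C) = (-2)·(-8) - 3·1 = 16 - 3 = 13
Since det(C) ≠ 0, rank(C) = 2 and the system is completely controllable.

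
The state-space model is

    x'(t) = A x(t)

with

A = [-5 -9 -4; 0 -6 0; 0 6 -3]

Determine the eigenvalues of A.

det(sI - A) = s^3 - (tr A)s^2 + (M11 + M22 + M33)s - det A, where Mii is the 2×2 principal minor of A obtained by deleting row i and column i.
tr A = (-5) + (-6) + (-3) = -14; M11 = (-6)·(-3) - 0·6 = 18 - 0 = 18; M22 = (-5)·(-3) - (-4)·0 = 15 - 0 = 15; M33 = (-5)·(-6) - (-9)·0 = 30 - 0 = 30; sum of minors = 63.
det A = (-5)·((-6)·(-3) - 0·6) - (-9)·(0·(-3) - 0·0) + (-4)·(0·6 - (-6)·0) = (-5)·18 - (-9)·0 + (-4)·0 = -90.
So p(s) = det(sI - A) = s^3 + 14s^2 + 63s + 90.
Rational-root test: any integer root divides 90. Testing small divisors, s = -3 works: p(-3) = -27 + 126 + (-189) + 90 = 0, so (s + 3) is a factor.
Dividing, p(s) = (s + 3)(s^2 + 11s + 30).
Factor s^2 + 11s + 30: two numbers with sum -11 and product 30 are -5 and -6, so s^2 + 11s + 30 = (s + 5)(s + 6).
Hence p(s) = (s + 3) (s + 5) (s + 6), with roots -6, -5, -3.
All eigenvalues have negative real part, so the system is asymptotically stable.

-6, -5, -3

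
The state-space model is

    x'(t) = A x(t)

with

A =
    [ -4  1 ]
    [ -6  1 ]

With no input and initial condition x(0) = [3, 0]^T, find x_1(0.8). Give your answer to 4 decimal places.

det(sI - A) = s^2 - (tr A)s + det A, with tr A = (-4) + 1 = -3 and det A = (-4)·1 - 1·(-6) = -4 - (-6) = 2.
So p(s) = det(sI - A) = s^2 + 3s + 2.
Factor s^2 + 3s + 2: two numbers with sum -3 and product 2 are -1 and -2, so s^2 + 3s + 2 = (s + 1)(s + 2).
Hence p(s) = (s + 1) (s + 2), with roots -2, -1.
The eigenvalues -2, -1 are distinct and real, so A is diagonalisable and x(t) = e^{At} x(0) = V diag(e^{λ_i t}) V^{-1} x(0), where the columns of V are the eigenvectors.
λ = -2: A - (-2)I = [[-2, 1], [-6, 3]]. Row 1 gives (-2)·v1 + 1·v2 = 0, so take v_1 = [1, 2]^T.
λ = -1: A - (-1)I = [[-3, 1], [-6, 2]]. Row 1 gives (-3)·v1 + 1·v2 = 0, so take v_2 = [-1, -3]^T.
V = [v_1 v_2] = [[1, -1], [2, -3]] has det V = -1, so V^{-1} = adj(V)/det V = [[3, -1], [2, -1]].
Modal coordinates z(0) = V^{-1} x(0): 3·3 + (-1)·0 = 9; 2·3 + (-1)·0 = 6; so z(0) = [9, 6]^T.
x_1(t) = Σ_i (v_i)_1 · z_i(0) · e^{λ_i t} (row 1 of V times the modal terms).
x_1(0.8) = 1·9·e^{-2·0.8} + (-1)·6·e^{-1·0.8} = 9·0.201897 + (-6)·0.449329 = -0.8789.

-0.8789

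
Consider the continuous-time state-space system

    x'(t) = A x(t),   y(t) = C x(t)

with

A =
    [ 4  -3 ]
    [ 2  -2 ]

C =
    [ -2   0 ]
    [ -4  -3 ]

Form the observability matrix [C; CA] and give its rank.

2

CA = [[-8, 6], [-22, 18]]
Observability matrix O = [C; CA] = [[-2, 0], [-4, -3], [-8, 6], [-22, 18]]
Take the 2×2 submatrix of O formed by rows 1, 2: [[-2, 0], [-4, -3]]. Its determinant is (-2)·(-3) - 0·(-4) = 6 - 0 = 6 ≠ 0.
So rank(O) ≥ 2; since O has 2 columns, rank(O) = 2.
rank(O) = 2 = n, so the pair (A, C) is completely observable.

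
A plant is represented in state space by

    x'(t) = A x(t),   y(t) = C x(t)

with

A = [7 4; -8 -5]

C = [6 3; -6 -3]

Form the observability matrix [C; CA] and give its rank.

1

CA = [[18, 9], [-18, -9]]
Observability matrix O = [C; CA] = [[6, 3], [-6, -3], [18, 9], [-18, -9]]
Every row of O is a scalar multiple of row 1 = [6, 3] (multipliers 1, -1, 3, -3), so the rows span a one-dimensional space.
O ≠ 0, hence rank(O) = 1.
rank(O) = 1 < n = 2, so the pair (A, C) is not completely observable.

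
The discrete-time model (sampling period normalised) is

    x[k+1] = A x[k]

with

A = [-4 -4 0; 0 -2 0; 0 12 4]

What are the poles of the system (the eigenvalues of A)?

det(zI - A) = z^3 - (tr A)z^2 + (M11 + M22 + M33)z - det A, where Mii is the 2×2 principal minor of A obtained by deleting row i and column i.
tr A = (-4) + (-2) + 4 = -2; M11 = (-2)·4 - 0·12 = -8 - 0 = -8; M22 = (-4)·4 - 0·0 = -16 - 0 = -16; M33 = (-4)·(-2) - (-4)·0 = 8 - 0 = 8; sum of minors = -16.
det A = (-4)·((-2)·4 - 0·12) - (-4)·(0·4 - 0·0) + 0·(0·12 - (-2)·0) = (-4)·(-8) - (-4)·0 + 0·0 = 32.
So p(z) = det(zI - A) = z^3 + 2z^2 - 16z - 32.
Rational-root test: any integer root divides -32. Testing small divisors, z = -2 works: p(-2) = -8 + 8 + 32 + (-32) = 0, so (z + 2) is a factor.
Dividing, p(z) = (z + 2)(z^2 - 16).
Factor z^2 - 16: two numbers with sum 0 and product -16 are 4 and -4, so z^2 - 16 = (z - 4)(z + 4).
Hence p(z) = (z - 4) (z + 2) (z + 4), with roots -4, -2, 4.

-4, -2, 4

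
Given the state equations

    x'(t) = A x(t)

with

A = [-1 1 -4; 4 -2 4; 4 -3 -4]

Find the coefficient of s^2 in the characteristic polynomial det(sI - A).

Expand det(sI - A) for the 3×3 matrix.
p(s) = s^3 + 7s^2 + 38s - 28.
(Check: constant term = det(-A) = (-1)^3 det A = -28; coefficient of s^2 = -tr A = 7.)
The coefficient of s^2 is 7.

7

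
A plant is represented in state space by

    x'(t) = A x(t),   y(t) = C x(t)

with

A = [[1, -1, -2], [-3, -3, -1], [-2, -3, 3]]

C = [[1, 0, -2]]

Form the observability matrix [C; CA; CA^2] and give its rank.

3

CA = [[5, 5, -8]]
CA^2 = [[6, 4, -39]]
Observability matrix O = [C; CA; CA^2] = [[1, 0, -2], [5, 5, -8], [6, 4, -39]]
det(O) = 1·(5·(-39) - (-8)·4) - 0·(5·(-39) - (-8)·6) + (-2)·(5·4 - 5·6) = 1·(-163) - 0·(-147) + (-2)·(-10) = -143 ≠ 0, so rank(O) = 3.
rank(O) = 3 = n, so the pair (A, C) is completely observable.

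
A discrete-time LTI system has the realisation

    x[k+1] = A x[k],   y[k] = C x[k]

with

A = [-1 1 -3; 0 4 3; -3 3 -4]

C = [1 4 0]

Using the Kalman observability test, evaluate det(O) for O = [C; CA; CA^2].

-1404

CA = [[-1, 17, 9]]
CA^2 = [[-26, 94, 18]]
Observability matrix O = [C; CA; CA^2] = [[1, 4, 0], [-1, 17, 9], [-26, 94, 18]]
Expanding along the first row, det(O) = 1·(17·18 - 9·94) - 4·((-1)·18 - 9·(-26)) + 0·((-1)·94 - 17·(-26)) = 1·(-540) - 4·216 + 0·348 = -1404
Since det(O) ≠ 0, rank(O) = 3 and the system is completely observable.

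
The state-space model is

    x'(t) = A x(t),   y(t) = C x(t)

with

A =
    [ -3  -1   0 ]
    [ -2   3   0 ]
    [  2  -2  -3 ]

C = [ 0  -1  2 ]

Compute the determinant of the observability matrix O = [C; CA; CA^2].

-392

CA = [[6, -7, -6]]
CA^2 = [[-16, -15, 18]]
Observability matrix O = [C; CA; CA^2] = [[0, -1, 2], [6, -7, -6], [-16, -15, 18]]
Expanding along the first row, det(O) = 0·((-7)·18 - (-6)·(-15)) - (-1)·(6·18 - (-6)·(-16)) + 2·(6·(-15) - (-7)·(-16)) = 0·(-216) - (-1)·12 + 2·(-202) = -392
Since det(O) ≠ 0, rank(O) = 3 and the system is completely observable.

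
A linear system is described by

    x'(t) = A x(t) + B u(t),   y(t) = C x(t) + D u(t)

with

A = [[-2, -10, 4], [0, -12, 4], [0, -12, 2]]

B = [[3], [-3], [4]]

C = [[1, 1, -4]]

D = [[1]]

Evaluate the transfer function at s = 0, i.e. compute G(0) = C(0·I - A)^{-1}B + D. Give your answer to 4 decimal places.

G(0) = C(-A)^{-1}B + D = -C A^{-1} B + D.
det A = -48, so A^{-1} = (1/-48)·adj(A) = [[-1/2, 7/12, -1/6], [0, 1/12, -1/6], [0, 1/2, -1/2]]
A^{-1} B = [-47/12, -11/12, -7/2]^T
C A^{-1} B = 55/6
G(0) = D - C A^{-1} B = 1 - (55/6) = -49/6 ≈ -8.1667

-8.1667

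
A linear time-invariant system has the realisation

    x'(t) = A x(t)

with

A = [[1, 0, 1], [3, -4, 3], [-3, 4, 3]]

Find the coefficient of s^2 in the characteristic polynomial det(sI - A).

Expand det(sI - A) for the 3×3 matrix.
p(s) = s^3 - 22s + 24.
(Check: constant term = det(-A) = (-1)^3 det A = 24; coefficient of s^2 = -tr A = 0.)
The coefficient of s^2 is 0.

0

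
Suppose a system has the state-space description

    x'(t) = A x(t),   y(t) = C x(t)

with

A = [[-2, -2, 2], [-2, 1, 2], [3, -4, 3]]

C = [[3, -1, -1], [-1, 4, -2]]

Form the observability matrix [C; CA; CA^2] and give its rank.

3

CA = [[-7, -3, 1], [-12, 14, 0]]
CA^2 = [[23, 7, -17], [-4, 38, 4]]
Observability matrix O = [C; CA; CA^2] = [[3, -1, -1], [-1, 4, -2], [-7, -3, 1], [-12, 14, 0], [23, 7, -17], [-4, 38, 4]]
Take the 3×3 submatrix of O formed by rows 1, 2, 3: [[3, -1, -1], [-1, 4, -2], [-7, -3, 1]]. Its determinant is 3·(4·1 - (-2)·(-3)) - (-1)·((-1)·1 - (-2)·(-7)) + (-1)·((-1)·(-3) - 4·(-7)) = 3·(-2) - (-1)·(-15) + (-1)·31 = -52 ≠ 0.
So rank(O) ≥ 3; since O has 3 columns, rank(O) = 3.
rank(O) = 3 = n, so the pair (A, C) is completely observable.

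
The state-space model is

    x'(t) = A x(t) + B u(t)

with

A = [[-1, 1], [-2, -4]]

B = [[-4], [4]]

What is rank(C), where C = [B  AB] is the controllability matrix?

AB = [[8], [-8]]
Controllability matrix C = [B  AB] = [[-4, 8], [4, -8]]
Every column of C is a scalar multiple of column 1 = [-4, 4] (multipliers 1, -2), so the columns span a one-dimensional space.
C ≠ 0, hence rank(C) = 1.
rank(C) = 1 < n = 2, so the pair (A, B) is not completely controllable.

1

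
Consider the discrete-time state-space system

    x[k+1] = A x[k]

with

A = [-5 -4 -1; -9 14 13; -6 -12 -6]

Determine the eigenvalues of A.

det(zI - A) = z^3 - (tr A)z^2 + (M11 + M22 + M33)z - det A, where Mii is the 2×2 principal minor of A obtained by deleting row i and column i.
tr A = (-5) + 14 + (-6) = 3; M11 = 14·(-6) - 13·(-12) = -84 - (-156) = 72; M22 = (-5)·(-6) - (-1)·(-6) = 30 - 6 = 24; M33 = (-5)·14 - (-4)·(-9) = -70 - 36 = -106; sum of minors = -10.
det A = (-5)·(14·(-6) - 13·(-12)) - (-4)·((-9)·(-6) - 13·(-6)) + (-1)·((-9)·(-12) - 14·(-6)) = (-5)·72 - (-4)·132 + (-1)·192 = -24.
So p(z) = det(zI - A) = z^3 - 3z^2 - 10z + 24.
Rational-root test: any integer root divides 24. Testing small divisors, z = 2 works: p(2) = 8 + (-12) + (-20) + 24 = 0, so (z - 2) is a factor.
Dividing, p(z) = (z - 2)(z^2 - z - 12).
Factor z^2 - z - 12: two numbers with sum 1 and product -12 are 4 and -3, so z^2 - z - 12 = (z - 4)(z + 3).
Hence p(z) = (z - 4) (z - 2) (z + 3), with roots -3, 2, 4.

-3, 2, 4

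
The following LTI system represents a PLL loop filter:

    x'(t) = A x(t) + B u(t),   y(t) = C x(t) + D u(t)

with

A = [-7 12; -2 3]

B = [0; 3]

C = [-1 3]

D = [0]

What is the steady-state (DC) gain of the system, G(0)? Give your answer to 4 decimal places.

9.0000

G(0) = C(-A)^{-1}B + D = -C A^{-1} B + D.
det A = 3, so A^{-1} = (1/3)·adj(A) = [[1, -4], [2/3, -7/3]]
A^{-1} B = [-12, -7]^T
C A^{-1} B = -9
G(0) = D - C A^{-1} B = 0 - (-9) = 9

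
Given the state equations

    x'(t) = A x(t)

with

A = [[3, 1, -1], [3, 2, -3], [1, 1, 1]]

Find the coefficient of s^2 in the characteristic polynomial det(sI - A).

Expand det(sI - A) for the 3×3 matrix.
p(s) = s^3 - 6s^2 + 12s - 8.
(Check: constant term = det(-A) = (-1)^3 det A = -8; coefficient of s^2 = -tr A = -6.)
The coefficient of s^2 is -6.

-6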